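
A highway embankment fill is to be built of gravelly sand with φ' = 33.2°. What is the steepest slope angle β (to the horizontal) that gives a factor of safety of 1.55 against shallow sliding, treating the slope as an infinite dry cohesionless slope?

For an infinite dry cohesionless slope FS = tanφ'/tanβ, so tanβ = tanφ' / FS.
tanβ = tan33.2° / 1.55 = 0.6544 / 1.55 = 0.4222
β = arctan(0.4222) = 22.89°

β = 22.9°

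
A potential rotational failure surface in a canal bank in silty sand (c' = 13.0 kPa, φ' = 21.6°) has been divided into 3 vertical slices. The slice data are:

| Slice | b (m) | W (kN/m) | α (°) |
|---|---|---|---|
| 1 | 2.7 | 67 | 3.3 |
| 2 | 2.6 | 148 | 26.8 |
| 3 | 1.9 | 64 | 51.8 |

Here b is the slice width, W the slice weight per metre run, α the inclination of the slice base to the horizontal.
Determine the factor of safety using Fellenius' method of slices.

Ordinary method of slices: FS = Σ[c'·Δl_i + (W_i cosα_i)·tanφ'] / Σ W_i sinα_i, with Δl_i = b_i / cosα_i.
Slice 1: Δl = 2.7/cos3.3° = 2.704 m; N'_1 = 67·cos3.3° = 66.9; c'Δl = 35.16; W sinα = 3.9
Slice 2: Δl = 2.6/cos26.8° = 2.913 m; N'_2 = 148·cos26.8° = 132.1; c'Δl = 37.87; W sinα = 66.7
Slice 3: Δl = 1.9/cos51.8° = 3.072 m; N'_3 = 64·cos51.8° = 39.6; c'Δl = 39.94; W sinα = 50.3
Σc'Δl = 113.0 kN/m; ΣN' = 238.6 kN/m; ΣW sinα = 120.9 kN/m
Resisting = 113.0 + 238.6·tan21.6° = 113.0 + 94.5 = 207.4 kN/m
FS = 207.4 / 120.9 = 1.716

FS = 1.72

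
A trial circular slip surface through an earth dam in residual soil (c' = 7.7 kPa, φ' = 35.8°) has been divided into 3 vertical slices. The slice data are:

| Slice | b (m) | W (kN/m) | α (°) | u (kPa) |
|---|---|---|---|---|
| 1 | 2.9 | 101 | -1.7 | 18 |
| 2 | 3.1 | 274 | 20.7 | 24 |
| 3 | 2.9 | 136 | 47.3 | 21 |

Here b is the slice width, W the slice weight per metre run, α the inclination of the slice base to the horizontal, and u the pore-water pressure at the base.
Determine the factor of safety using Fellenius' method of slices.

Ordinary method of slices: FS = Σ[c'·Δl_i + (W_i cosα_i − u_i·Δl_i)·tanφ'] / Σ W_i sinα_i, with Δl_i = b_i / cosα_i.
Slice 1: Δl = 2.9/cos(-1.7°) = 2.901 m; N'_1 = 101·cos(-1.7°) − 18·2.901 = 48.7; c'Δl = 22.34; W sinα = -3.0
Slice 2: Δl = 3.1/cos20.7° = 3.314 m; N'_2 = 274·cos20.7° − 24·3.314 = 176.8; c'Δl = 25.52; W sinα = 96.9
Slice 3: Δl = 2.9/cos47.3° = 4.276 m; N'_3 = 136·cos47.3° − 21·4.276 = 2.4; c'Δl = 32.93; W sinα = 99.9
Σc'Δl = 80.8 kN/m; ΣN' = 227.9 kN/m; ΣW sinα = 193.8 kN/m
Resisting = 80.8 + 227.9·tan35.8° = 80.8 + 164.4 = 245.2 kN/m
FS = 245.2 / 193.8 = 1.265

FS = 1.27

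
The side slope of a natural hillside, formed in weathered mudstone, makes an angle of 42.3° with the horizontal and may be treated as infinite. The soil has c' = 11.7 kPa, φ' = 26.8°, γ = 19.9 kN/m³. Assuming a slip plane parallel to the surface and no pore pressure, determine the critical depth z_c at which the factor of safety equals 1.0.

Setting FS = 1.00 in FS = [c' + γz cos²β tanφ'] / [γz sinβ cosβ] and solving for z:
z = c' / [γ cosβ (FS·sinβ − cosβ·tanφ')]
  = 11.7 / [19.9·cos42.3°·(1.00·sin42.3° − cos42.3°·tan26.8°)]
  = 11.7 / [19.9·0.7396·(1.00·0.6730 − 0.7396·0.5051)]
  = 11.7 / 4.4067 = 2.655 m

z_c = 2.66 m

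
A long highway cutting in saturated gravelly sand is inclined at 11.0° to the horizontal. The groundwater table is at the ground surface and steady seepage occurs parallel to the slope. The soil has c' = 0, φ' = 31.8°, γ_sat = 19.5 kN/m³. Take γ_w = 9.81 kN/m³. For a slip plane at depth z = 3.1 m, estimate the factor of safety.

FS = 1.59

With seepage parallel to the slope and the water table at the surface, the effective normal stress on the slip plane uses the buoyant unit weight γ' = γ_sat − γ_w while the driving shear stress uses γ_sat:
FS = [c' + γ' z cos²β tanφ'] / [γ_sat z sinβ cosβ]
(For c' = 0 this reduces to FS = (γ'/γ_sat)·tanφ'/tanβ.)
γ' = 19.5 − 9.81 = 9.69 kN/m³
Numerator = 0.0 + 9.69·3.1·cos²11.0°·tan31.8° = 0.0 + 9.69·3.1·0.9636·0.6200 = 17.947 kPa
Denominator = 19.5·3.1·sin11.0°·cos11.0° = 19.5·3.1·0.1908·0.9816 = 11.322 kPa
FS = 17.947 / 11.322 = 1.585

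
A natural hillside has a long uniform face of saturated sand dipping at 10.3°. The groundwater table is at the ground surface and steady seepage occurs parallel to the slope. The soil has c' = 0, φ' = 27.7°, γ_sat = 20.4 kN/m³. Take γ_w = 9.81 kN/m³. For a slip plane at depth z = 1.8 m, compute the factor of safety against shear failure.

FS = 1.50

With seepage parallel to the slope and the water table at the surface, the effective normal stress on the slip plane uses the buoyant unit weight γ' = γ_sat − γ_w while the driving shear stress uses γ_sat:
FS = [c' + γ' z cos²β tanφ'] / [γ_sat z sinβ cosβ]
(For c' = 0 this reduces to FS = (γ'/γ_sat)·tanφ'/tanβ.)
γ' = 20.4 − 9.81 = 10.59 kN/m³
Numerator = 0.0 + 10.59·1.8·cos²10.3°·tan27.7° = 0.0 + 10.59·1.8·0.9680·0.5250 = 9.688 kPa
Denominator = 20.4·1.8·sin10.3°·cos10.3° = 20.4·1.8·0.1788·0.9839 = 6.460 kPa
FS = 9.688 / 6.460 = 1.500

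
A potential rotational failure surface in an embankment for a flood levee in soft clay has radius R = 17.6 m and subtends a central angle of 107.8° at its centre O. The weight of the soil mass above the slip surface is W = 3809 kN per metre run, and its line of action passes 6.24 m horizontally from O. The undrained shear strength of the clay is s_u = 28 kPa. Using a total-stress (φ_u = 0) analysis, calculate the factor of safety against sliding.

Taking moments about the centre O, the resisting moment is provided by the undrained shear strength acting along the arc:
Arc length L_a = R·θ = 17.6·(107.8°·π/180) = 17.6·1.8815 = 33.11 m
M_R = s_u·L_a·R = 28·33.11·17.6 = 16318.5 kN·m/m
M_D = W·d = 3809·6.24 = 23768.2 kN·m/m
FS = M_R / M_D = 16318.5 / 23768.2 = 0.687

FS = 0.69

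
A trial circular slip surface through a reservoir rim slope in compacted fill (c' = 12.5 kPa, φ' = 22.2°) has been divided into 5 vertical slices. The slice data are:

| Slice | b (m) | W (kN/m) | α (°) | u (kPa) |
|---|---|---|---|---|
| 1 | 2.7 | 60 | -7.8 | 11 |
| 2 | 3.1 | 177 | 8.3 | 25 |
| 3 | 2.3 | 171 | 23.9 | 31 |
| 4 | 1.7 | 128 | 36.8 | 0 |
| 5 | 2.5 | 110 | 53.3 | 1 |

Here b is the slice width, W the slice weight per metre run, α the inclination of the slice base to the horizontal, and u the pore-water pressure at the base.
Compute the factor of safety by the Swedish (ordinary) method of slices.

Ordinary method of slices: FS = Σ[c'·Δl_i + (W_i cosα_i − u_i·Δl_i)·tanφ'] / Σ W_i sinα_i, with Δl_i = b_i / cosα_i.
Slice 1: Δl = 2.7/cos(-7.8°) = 2.725 m; N'_1 = 60·cos(-7.8°) − 11·2.725 = 29.5; c'Δl = 34.07; W sinα = -8.1
Slice 2: Δl = 3.1/cos8.3° = 3.133 m; N'_2 = 177·cos8.3° − 25·3.133 = 96.8; c'Δl = 39.16; W sinα = 25.6
Slice 3: Δl = 2.3/cos23.9° = 2.516 m; N'_3 = 171·cos23.9° − 31·2.516 = 78.4; c'Δl = 31.45; W sinα = 69.3
Slice 4: Δl = 1.7/cos36.8° = 2.123 m; N'_4 = 128·cos36.8° − 0·2.123 = 102.5; c'Δl = 26.54; W sinα = 76.7
Slice 5: Δl = 2.5/cos53.3° = 4.183 m; N'_5 = 110·cos53.3° − 1·4.183 = 61.6; c'Δl = 52.29; W sinα = 88.2
Σc'Δl = 183.5 kN/m; ΣN' = 368.7 kN/m; ΣW sinα = 251.6 kN/m
Resisting = 183.5 + 368.7·tan22.2° = 183.5 + 150.5 = 334.0 kN/m
FS = 334.0 / 251.6 = 1.328

FS = 1.33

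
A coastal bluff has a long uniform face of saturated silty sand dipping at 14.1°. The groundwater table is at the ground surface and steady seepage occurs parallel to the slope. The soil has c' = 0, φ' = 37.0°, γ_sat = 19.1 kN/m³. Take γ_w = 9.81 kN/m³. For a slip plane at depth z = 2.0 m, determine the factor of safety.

FS = 1.46

With seepage parallel to the slope and the water table at the surface, the effective normal stress on the slip plane uses the buoyant unit weight γ' = γ_sat − γ_w while the driving shear stress uses γ_sat:
FS = [c' + γ' z cos²β tanφ'] / [γ_sat z sinβ cosβ]
(For c' = 0 this reduces to FS = (γ'/γ_sat)·tanφ'/tanβ.)
γ' = 19.1 − 9.81 = 9.29 kN/m³
Numerator = 0.0 + 9.29·2.0·cos²14.1°·tan37.0° = 0.0 + 9.29·2.0·0.9407·0.7536 = 13.170 kPa
Denominator = 19.1·2.0·sin14.1°·cos14.1° = 19.1·2.0·0.2436·0.9699 = 9.026 kPa
FS = 13.170 / 9.026 = 1.459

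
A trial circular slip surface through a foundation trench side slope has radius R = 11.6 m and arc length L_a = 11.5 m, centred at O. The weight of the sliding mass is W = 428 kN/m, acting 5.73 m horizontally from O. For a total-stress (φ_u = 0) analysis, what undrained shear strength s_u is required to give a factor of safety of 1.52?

FS = s_u·L_a·R / (W·d), so s_u = FS·W·d / (L_a·R).
s_u = 1.52·428·5.73 / (11.50·11.6) = 3727.7 / 133.40 = 27.94 kPa

s_u = 27.9 kPa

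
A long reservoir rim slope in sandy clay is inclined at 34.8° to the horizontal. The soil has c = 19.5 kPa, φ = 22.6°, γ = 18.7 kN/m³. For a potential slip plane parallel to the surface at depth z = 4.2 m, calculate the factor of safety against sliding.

FS = 1.13

For an infinite slope with a slip plane parallel to the surface (no pore pressure): FS = [c + γz cos²β tanφ] / [γz sinβ cosβ].
γz = 18.7·4.2 = 78.54 kN/m²
Numerator = 19.5 + 78.54·cos²34.8°·tan22.6° = 19.5 + 78.54·0.6743·0.4163 = 41.544 kPa
Denominator = 78.54·sin34.8°·cos34.8° = 78.54·0.5707·0.8211 = 36.807 kPa
FS = 41.544 / 36.807 = 1.129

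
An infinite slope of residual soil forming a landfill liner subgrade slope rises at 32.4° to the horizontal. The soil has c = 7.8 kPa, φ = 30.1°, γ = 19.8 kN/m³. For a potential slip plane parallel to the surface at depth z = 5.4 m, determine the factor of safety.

FS = 1.07

For an infinite slope with a slip plane parallel to the surface (no pore pressure): FS = [c + γz cos²β tanφ] / [γz sinβ cosβ].
γz = 19.8·5.4 = 106.92 kN/m²
Numerator = 7.8 + 106.92·cos²32.4°·tan30.1° = 7.8 + 106.92·0.7129·0.5797 = 51.984 kPa
Denominator = 106.92·sin32.4°·cos32.4° = 106.92·0.5358·0.8443 = 48.372 kPa
FS = 51.984 / 48.372 = 1.075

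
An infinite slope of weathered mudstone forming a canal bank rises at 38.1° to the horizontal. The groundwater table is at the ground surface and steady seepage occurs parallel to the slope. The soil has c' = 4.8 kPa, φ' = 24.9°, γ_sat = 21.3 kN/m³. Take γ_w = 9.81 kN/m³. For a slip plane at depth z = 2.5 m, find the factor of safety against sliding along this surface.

With seepage parallel to the slope and the water table at the surface, the effective normal stress on the slip plane uses the buoyant unit weight γ' = γ_sat − γ_w while the driving shear stress uses γ_sat:
FS = [c' + γ' z cos²β tanφ'] / [γ_sat z sinβ cosβ]
γ' = 21.3 − 9.81 = 11.49 kN/m³
Numerator = 4.8 + 11.49·2.5·cos²38.1°·tan24.9° = 4.8 + 11.49·2.5·0.6193·0.4642 = 13.057 kPa
Denominator = 21.3·2.5·sin38.1°·cos38.1° = 21.3·2.5·0.6170·0.7869 = 25.856 kPa
FS = 13.057 / 25.856 = 0.505

FS = 0.50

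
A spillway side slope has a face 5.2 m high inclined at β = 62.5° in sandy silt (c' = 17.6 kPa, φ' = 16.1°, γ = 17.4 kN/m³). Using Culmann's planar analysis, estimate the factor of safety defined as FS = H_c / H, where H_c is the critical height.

H_c = (4c'/γ) · sinβ cosφ' / [1 − cos(β − φ')]
    = (4·17.6/17.4) · sin62.5°·cos16.1° / [1 − cos46.4°]
    = 4.046 · 0.8522 / 0.3104 = 11.11 m
FS = H_c / H = 11.11 / 5.2 = 2.136

FS = 2.14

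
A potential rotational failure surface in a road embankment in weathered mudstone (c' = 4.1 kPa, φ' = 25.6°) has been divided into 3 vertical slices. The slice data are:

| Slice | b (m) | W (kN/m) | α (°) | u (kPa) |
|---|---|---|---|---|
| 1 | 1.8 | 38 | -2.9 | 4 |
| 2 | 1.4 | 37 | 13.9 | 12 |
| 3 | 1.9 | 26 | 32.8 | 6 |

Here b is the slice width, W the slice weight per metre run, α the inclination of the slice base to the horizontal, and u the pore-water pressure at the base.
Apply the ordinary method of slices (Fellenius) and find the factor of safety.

Ordinary method of slices: FS = Σ[c'·Δl_i + (W_i cosα_i − u_i·Δl_i)·tanφ'] / Σ W_i sinα_i, with Δl_i = b_i / cosα_i.
Slice 1: Δl = 1.8/cos(-2.9°) = 1.802 m; N'_1 = 38·cos(-2.9°) − 4·1.802 = 30.7; c'Δl = 7.39; W sinα = -1.9
Slice 2: Δl = 1.4/cos13.9° = 1.442 m; N'_2 = 37·cos13.9° − 12·1.442 = 18.6; c'Δl = 5.91; W sinα = 8.9
Slice 3: Δl = 1.9/cos32.8° = 2.260 m; N'_3 = 26·cos32.8° − 6·2.260 = 8.3; c'Δl = 9.27; W sinα = 14.1
Σc'Δl = 22.6 kN/m; ΣN' = 57.6 kN/m; ΣW sinα = 21.1 kN/m
Resisting = 22.6 + 57.6·tan25.6° = 22.6 + 27.6 = 50.2 kN/m
FS = 50.2 / 21.1 = 2.384

FS = 2.38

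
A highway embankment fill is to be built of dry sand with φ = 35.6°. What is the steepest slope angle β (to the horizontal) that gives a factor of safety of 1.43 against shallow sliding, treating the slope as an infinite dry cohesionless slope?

β = 26.6°

For an infinite dry cohesionless slope FS = tanφ/tanβ, so tanβ = tanφ / FS.
tanβ = tan35.6° / 1.43 = 0.7159 / 1.43 = 0.5007
β = arctan(0.5007) = 26.59°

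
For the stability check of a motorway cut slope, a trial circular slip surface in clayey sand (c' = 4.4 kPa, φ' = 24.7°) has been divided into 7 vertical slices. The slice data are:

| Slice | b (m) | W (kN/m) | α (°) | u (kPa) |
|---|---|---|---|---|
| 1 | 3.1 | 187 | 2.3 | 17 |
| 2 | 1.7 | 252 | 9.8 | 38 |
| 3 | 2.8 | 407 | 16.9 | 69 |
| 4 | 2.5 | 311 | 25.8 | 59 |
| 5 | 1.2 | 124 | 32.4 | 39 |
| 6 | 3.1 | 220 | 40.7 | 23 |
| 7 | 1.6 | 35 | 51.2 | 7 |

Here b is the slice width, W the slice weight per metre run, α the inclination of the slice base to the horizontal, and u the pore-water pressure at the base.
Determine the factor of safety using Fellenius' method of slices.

Ordinary method of slices: FS = Σ[c'·Δl_i + (W_i cosα_i − u_i·Δl_i)·tanφ'] / Σ W_i sinα_i, with Δl_i = b_i / cosα_i.
Slice 1: Δl = 3.1/cos2.3° = 3.102 m; N'_1 = 187·cos2.3° − 17·3.102 = 134.1; c'Δl = 13.65; W sinα = 7.5
Slice 2: Δl = 1.7/cos9.8° = 1.725 m; N'_2 = 252·cos9.8° − 38·1.725 = 182.8; c'Δl = 7.59; W sinα = 42.9
Slice 3: Δl = 2.8/cos16.9° = 2.926 m; N'_3 = 407·cos16.9° − 69·2.926 = 187.5; c'Δl = 12.88; W sinα = 118.3
Slice 4: Δl = 2.5/cos25.8° = 2.777 m; N'_4 = 311·cos25.8° − 59·2.777 = 116.2; c'Δl = 12.22; W sinα = 135.4
Slice 5: Δl = 1.2/cos32.4° = 1.421 m; N'_5 = 124·cos32.4° − 39·1.421 = 49.3; c'Δl = 6.25; W sinα = 66.4
Slice 6: Δl = 3.1/cos40.7° = 4.089 m; N'_6 = 220·cos40.7° − 23·4.089 = 72.7; c'Δl = 17.99; W sinα = 143.5
Slice 7: Δl = 1.6/cos51.2° = 2.553 m; N'_7 = 35·cos51.2° − 7·2.553 = 4.1; c'Δl = 11.24; W sinα = 27.3
Σc'Δl = 81.8 kN/m; ΣN' = 746.6 kN/m; ΣW sinα = 541.3 kN/m
Resisting = 81.8 + 746.6·tan24.7° = 81.8 + 343.4 = 425.2 kN/m
FS = 425.2 / 541.3 = 0.786

FS = 0.79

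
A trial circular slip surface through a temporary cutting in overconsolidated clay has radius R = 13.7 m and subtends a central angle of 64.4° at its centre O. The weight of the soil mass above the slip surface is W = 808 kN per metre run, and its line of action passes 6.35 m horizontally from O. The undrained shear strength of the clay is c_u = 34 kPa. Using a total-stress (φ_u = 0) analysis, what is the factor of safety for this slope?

Taking moments about the centre O, the resisting moment is provided by the undrained shear strength acting along the arc:
Arc length L_a = R·θ = 13.7·(64.4°·π/180) = 13.7·1.1240 = 15.40 m
M_R = c_u·L_a·R = 34·15.40·13.7 = 7172.7 kN·m/m
M_D = W·d = 808·6.35 = 5130.8 kN·m/m
FS = M_R / M_D = 7172.7 / 5130.8 = 1.398

FS = 1.40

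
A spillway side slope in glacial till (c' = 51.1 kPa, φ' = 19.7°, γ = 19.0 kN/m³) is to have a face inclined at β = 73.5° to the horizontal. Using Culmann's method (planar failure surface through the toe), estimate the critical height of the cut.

H_c = 23.72 m

Culmann's analysis gives the critical failure plane at α_cr = (β + φ')/2 = (73.5 + 19.7)/2 = 46.6°, and the critical height
H_c = (4c'/γ) · sinβ cosφ' / [1 − cos(β − φ')]
    = (4·51.1/19.0) · sin73.5°·cos19.7° / [1 − cos(53.8°)]
    = 10.758 · 0.9588·0.9415 / [1 − 0.5906]
    = 10.758 · 0.9027 / 0.4094
    = 23.72 m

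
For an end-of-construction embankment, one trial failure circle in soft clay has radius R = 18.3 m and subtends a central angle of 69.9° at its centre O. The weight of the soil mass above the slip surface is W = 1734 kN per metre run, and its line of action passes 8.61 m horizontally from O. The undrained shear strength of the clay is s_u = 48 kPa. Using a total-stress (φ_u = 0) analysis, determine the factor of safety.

Taking moments about the centre O, the resisting moment is provided by the undrained shear strength acting along the arc:
Arc length L_a = R·θ = 18.3·(69.9°·π/180) = 18.3·1.2200 = 22.33 m
M_R = s_u·L_a·R = 48·22.33·18.3 = 19610.9 kN·m/m
M_D = W·d = 1734·8.61 = 14929.7 kN·m/m
FS = M_R / M_D = 19610.9 / 14929.7 = 1.314

FS = 1.31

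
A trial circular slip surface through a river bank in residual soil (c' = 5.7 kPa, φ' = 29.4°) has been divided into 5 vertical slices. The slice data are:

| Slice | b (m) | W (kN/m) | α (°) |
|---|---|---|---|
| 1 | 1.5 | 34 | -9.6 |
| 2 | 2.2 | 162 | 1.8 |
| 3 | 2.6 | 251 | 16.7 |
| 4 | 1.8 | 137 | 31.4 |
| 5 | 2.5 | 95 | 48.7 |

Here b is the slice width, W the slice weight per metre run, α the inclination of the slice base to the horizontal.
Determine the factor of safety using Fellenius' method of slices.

Ordinary method of slices: FS = Σ[c'·Δl_i + (W_i cosα_i)·tanφ'] / Σ W_i sinα_i, with Δl_i = b_i / cosα_i.
Slice 1: Δl = 1.5/cos(-9.6°) = 1.521 m; N'_1 = 34·cos(-9.6°) = 33.5; c'Δl = 8.67; W sinα = -5.7
Slice 2: Δl = 2.2/cos1.8° = 2.201 m; N'_2 = 162·cos1.8° = 161.9; c'Δl = 12.55; W sinα = 5.1
Slice 3: Δl = 2.6/cos16.7° = 2.714 m; N'_3 = 251·cos16.7° = 240.4; c'Δl = 15.47; W sinα = 72.1
Slice 4: Δl = 1.8/cos31.4° = 2.109 m; N'_4 = 137·cos31.4° = 116.9; c'Δl = 12.02; W sinα = 71.4
Slice 5: Δl = 2.5/cos48.7° = 3.788 m; N'_5 = 95·cos48.7° = 62.7; c'Δl = 21.59; W sinα = 71.4
Σc'Δl = 70.3 kN/m; ΣN' = 615.5 kN/m; ΣW sinα = 214.3 kN/m
Resisting = 70.3 + 615.5·tan29.4° = 70.3 + 346.8 = 417.1 kN/m
FS = 417.1 / 214.3 = 1.946

FS = 1.95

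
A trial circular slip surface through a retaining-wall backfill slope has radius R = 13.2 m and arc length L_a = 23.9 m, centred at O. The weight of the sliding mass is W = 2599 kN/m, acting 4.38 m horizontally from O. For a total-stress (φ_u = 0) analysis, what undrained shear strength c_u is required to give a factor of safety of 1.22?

c_u = 44.0 kPa

FS = c_u·L_a·R / (W·d), so c_u = FS·W·d / (L_a·R).
c_u = 1.22·2599·4.38 / (23.90·13.2) = 13888.0 / 315.48 = 44.02 kPa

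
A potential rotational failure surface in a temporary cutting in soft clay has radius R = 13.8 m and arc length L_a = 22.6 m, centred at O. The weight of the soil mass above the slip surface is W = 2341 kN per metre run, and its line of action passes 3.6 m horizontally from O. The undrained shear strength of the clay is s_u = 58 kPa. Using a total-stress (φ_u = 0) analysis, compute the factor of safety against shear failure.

Taking moments about the centre O, the resisting moment is provided by the undrained shear strength acting along the arc:
M_R = s_u·L_a·R = 58·22.60·13.8 = 18089.0 kN·m/m
M_D = W·d = 2341·3.6 = 8427.6 kN·m/m
FS = M_R / M_D = 18089.0 / 8427.6 = 2.146

FS = 2.15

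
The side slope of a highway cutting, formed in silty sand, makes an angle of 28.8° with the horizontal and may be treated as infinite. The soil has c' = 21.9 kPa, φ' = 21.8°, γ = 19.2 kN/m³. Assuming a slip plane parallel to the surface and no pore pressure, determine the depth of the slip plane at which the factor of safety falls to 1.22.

z = 5.49 m

Setting FS = 1.22 in FS = [c' + γz cos²β tanφ'] / [γz sinβ cosβ] and solving for z:
z = c' / [γ cosβ (FS·sinβ − cosβ·tanφ')]
  = 21.9 / [19.2·cos28.8°·(1.22·sin28.8° − cos28.8°·tan21.8°)]
  = 21.9 / [19.2·0.8763·(1.22·0.4818 − 0.8763·0.4000)]
  = 21.9 / 3.9916 = 5.487 m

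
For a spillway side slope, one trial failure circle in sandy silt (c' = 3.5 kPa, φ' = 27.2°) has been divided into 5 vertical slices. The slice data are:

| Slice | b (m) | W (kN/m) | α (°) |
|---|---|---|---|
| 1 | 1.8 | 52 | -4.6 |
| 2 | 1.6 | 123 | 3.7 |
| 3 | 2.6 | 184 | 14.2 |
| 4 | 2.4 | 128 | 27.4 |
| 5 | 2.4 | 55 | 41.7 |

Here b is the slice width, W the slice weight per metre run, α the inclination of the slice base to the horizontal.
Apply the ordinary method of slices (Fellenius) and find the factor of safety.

Ordinary method of slices: FS = Σ[c'·Δl_i + (W_i cosα_i)·tanφ'] / Σ W_i sinα_i, with Δl_i = b_i / cosα_i.
Slice 1: Δl = 1.8/cos(-4.6°) = 1.806 m; N'_1 = 52·cos(-4.6°) = 51.8; c'Δl = 6.32; W sinα = -4.2
Slice 2: Δl = 1.6/cos3.7° = 1.603 m; N'_2 = 123·cos3.7° = 122.7; c'Δl = 5.61; W sinα = 7.9
Slice 3: Δl = 2.6/cos14.2° = 2.682 m; N'_3 = 184·cos14.2° = 178.4; c'Δl = 9.39; W sinα = 45.1
Slice 4: Δl = 2.4/cos27.4° = 2.703 m; N'_4 = 128·cos27.4° = 113.6; c'Δl = 9.46; W sinα = 58.9
Slice 5: Δl = 2.4/cos41.7° = 3.214 m; N'_5 = 55·cos41.7° = 41.1; c'Δl = 11.25; W sinα = 36.6
Σc'Δl = 42.0 kN/m; ΣN' = 507.7 kN/m; ΣW sinα = 144.4 kN/m
Resisting = 42.0 + 507.7·tan27.2° = 42.0 + 260.9 = 302.9 kN/m
FS = 302.9 / 144.4 = 2.098

FS = 2.10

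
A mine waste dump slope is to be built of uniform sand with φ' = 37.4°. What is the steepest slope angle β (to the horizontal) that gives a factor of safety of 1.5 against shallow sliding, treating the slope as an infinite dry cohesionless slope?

β = 27.0°

For an infinite dry cohesionless slope FS = tanφ'/tanβ, so tanβ = tanφ' / FS.
tanβ = tan37.4° / 1.5 = 0.7646 / 1.5 = 0.5097
β = arctan(0.5097) = 27.01°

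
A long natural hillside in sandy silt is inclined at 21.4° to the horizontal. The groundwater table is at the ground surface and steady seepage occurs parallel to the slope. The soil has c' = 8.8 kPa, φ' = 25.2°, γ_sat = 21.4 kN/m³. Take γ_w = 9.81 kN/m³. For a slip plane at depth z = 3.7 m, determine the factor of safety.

With seepage parallel to the slope and the water table at the surface, the effective normal stress on the slip plane uses the buoyant unit weight γ' = γ_sat − γ_w while the driving shear stress uses γ_sat:
FS = [c' + γ' z cos²β tanφ'] / [γ_sat z sinβ cosβ]
γ' = 21.4 − 9.81 = 11.59 kN/m³
Numerator = 8.8 + 11.59·3.7·cos²21.4°·tan25.2° = 8.8 + 11.59·3.7·0.8669·0.4706 = 26.293 kPa
Denominator = 21.4·3.7·sin21.4°·cos21.4° = 21.4·3.7·0.3649·0.9311 = 26.899 kPa
FS = 26.293 / 26.899 = 0.977

FS = 0.98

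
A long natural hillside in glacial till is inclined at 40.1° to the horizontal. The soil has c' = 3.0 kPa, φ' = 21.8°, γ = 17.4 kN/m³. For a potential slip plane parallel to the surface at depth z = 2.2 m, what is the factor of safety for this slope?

For an infinite slope with a slip plane parallel to the surface (no pore pressure): FS = [c' + γz cos²β tanφ'] / [γz sinβ cosβ].
γz = 17.4·2.2 = 38.28 kN/m²
Numerator = 3.0 + 38.28·cos²40.1°·tan21.8° = 3.0 + 38.28·0.5851·0.4000 = 11.958 kPa
Denominator = 38.28·sin40.1°·cos40.1° = 38.28·0.6441·0.7649 = 18.861 kPa
FS = 11.958 / 18.861 = 0.634

FS = 0.63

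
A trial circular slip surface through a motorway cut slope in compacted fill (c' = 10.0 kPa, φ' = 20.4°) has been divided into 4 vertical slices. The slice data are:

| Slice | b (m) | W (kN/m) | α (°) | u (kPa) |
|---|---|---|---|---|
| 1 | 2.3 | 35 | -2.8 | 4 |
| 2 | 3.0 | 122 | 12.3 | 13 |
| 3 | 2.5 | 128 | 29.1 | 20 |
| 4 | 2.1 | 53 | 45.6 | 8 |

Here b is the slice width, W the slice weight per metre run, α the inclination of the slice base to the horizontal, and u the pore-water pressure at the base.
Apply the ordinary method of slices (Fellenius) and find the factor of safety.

Ordinary method of slices: FS = Σ[c'·Δl_i + (W_i cosα_i − u_i·Δl_i)·tanφ'] / Σ W_i sinα_i, with Δl_i = b_i / cosα_i.
Slice 1: Δl = 2.3/cos(-2.8°) = 2.303 m; N'_1 = 35·cos(-2.8°) − 4·2.303 = 25.7; c'Δl = 23.03; W sinα = -1.7
Slice 2: Δl = 3.0/cos12.3° = 3.070 m; N'_2 = 122·cos12.3° − 13·3.070 = 79.3; c'Δl = 30.70; W sinα = 26.0
Slice 3: Δl = 2.5/cos29.1° = 2.861 m; N'_3 = 128·cos29.1° − 20·2.861 = 54.6; c'Δl = 28.61; W sinα = 62.3
Slice 4: Δl = 2.1/cos45.6° = 3.001 m; N'_4 = 53·cos45.6° − 8·3.001 = 13.1; c'Δl = 30.01; W sinα = 37.9
Σc'Δl = 112.4 kN/m; ΣN' = 172.7 kN/m; ΣW sinα = 124.4 kN/m
Resisting = 112.4 + 172.7·tan20.4° = 112.4 + 64.2 = 176.6 kN/m
FS = 176.6 / 124.4 = 1.420

FS = 1.42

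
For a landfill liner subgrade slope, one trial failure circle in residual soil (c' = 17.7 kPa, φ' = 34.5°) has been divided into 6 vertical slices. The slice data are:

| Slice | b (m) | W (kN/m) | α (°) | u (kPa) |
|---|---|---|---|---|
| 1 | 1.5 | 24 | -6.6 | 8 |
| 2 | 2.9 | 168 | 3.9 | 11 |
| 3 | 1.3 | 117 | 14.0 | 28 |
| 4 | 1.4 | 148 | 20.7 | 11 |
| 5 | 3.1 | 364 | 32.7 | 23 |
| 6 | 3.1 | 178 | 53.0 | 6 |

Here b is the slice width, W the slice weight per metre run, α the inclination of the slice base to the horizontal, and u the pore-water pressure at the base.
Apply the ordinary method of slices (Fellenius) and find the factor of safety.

Ordinary method of slices: FS = Σ[c'·Δl_i + (W_i cosα_i − u_i·Δl_i)·tanφ'] / Σ W_i sinα_i, with Δl_i = b_i / cosα_i.
Slice 1: Δl = 1.5/cos(-6.6°) = 1.510 m; N'_1 = 24·cos(-6.6°) − 8·1.510 = 11.8; c'Δl = 26.73; W sinα = -2.8
Slice 2: Δl = 2.9/cos3.9° = 2.907 m; N'_2 = 168·cos3.9° − 11·2.907 = 135.6; c'Δl = 51.45; W sinα = 11.4
Slice 3: Δl = 1.3/cos14.0° = 1.340 m; N'_3 = 117·cos14.0° − 28·1.340 = 76.0; c'Δl = 23.71; W sinα = 28.3
Slice 4: Δl = 1.4/cos20.7° = 1.497 m; N'_4 = 148·cos20.7° − 11·1.497 = 122.0; c'Δl = 26.49; W sinα = 52.3
Slice 5: Δl = 3.1/cos32.7° = 3.684 m; N'_5 = 364·cos32.7° − 23·3.684 = 221.6; c'Δl = 65.20; W sinα = 196.6
Slice 6: Δl = 3.1/cos53.0° = 5.151 m; N'_6 = 178·cos53.0° − 6·5.151 = 76.2; c'Δl = 91.17; W sinα = 142.2
Σc'Δl = 284.8 kN/m; ΣN' = 643.2 kN/m; ΣW sinα = 428.1 kN/m
Resisting = 284.8 + 643.2·tan34.5° = 284.8 + 442.1 = 726.8 kN/m
FS = 726.8 / 428.1 = 1.698

FS = 1.70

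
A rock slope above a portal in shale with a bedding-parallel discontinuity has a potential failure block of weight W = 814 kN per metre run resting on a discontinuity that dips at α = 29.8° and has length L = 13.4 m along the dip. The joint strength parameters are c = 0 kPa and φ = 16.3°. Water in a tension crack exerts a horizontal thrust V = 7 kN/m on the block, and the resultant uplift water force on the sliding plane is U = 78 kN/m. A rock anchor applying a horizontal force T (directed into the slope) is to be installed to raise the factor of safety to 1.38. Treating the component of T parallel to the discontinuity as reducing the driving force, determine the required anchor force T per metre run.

T = 286 kN/m

Resolving forces along and normal to the sliding plane, with the horizontal anchor force T adding T·sinα to the effective normal force and T·cosα acting up the plane against the driving force:
FS = [cL + (W cosα − U − V sinα + T sinα) tanφ] / [W sinα + V cosα − T cosα]
Without the anchor: N' = 624.9 kN/m, driving T_d = 410.6 kN/m, resisting R = 0·13.4 + 624.9·tan16.3° = 182.7 kN/m, FS = 0.45.
Setting FS = 1.38 and solving for T:
1.38·(410.6 − T cos29.8°) = 182.7 + T sin29.8°·tan16.3°
T·(sin29.8°·tan16.3° + 1.38·cos29.8°) = 1.38·410.6 − 182.7
T·(0.4970·0.2924 + 1.38·0.8678) = 566.6 − 182.7 = 383.9
T·1.3428 = 383.9
T = 285.9 kN/m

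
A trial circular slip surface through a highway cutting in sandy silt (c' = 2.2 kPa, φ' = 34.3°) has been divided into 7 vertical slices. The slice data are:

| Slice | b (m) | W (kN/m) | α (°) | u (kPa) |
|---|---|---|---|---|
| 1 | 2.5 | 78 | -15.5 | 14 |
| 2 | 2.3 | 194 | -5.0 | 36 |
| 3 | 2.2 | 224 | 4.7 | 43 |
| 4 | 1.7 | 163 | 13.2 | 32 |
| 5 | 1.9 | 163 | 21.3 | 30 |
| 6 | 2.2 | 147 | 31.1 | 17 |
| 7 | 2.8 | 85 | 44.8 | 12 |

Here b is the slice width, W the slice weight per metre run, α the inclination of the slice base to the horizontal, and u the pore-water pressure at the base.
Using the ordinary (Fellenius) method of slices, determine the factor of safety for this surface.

FS = 1.99

Ordinary method of slices: FS = Σ[c'·Δl_i + (W_i cosα_i − u_i·Δl_i)·tanφ'] / Σ W_i sinα_i, with Δl_i = b_i / cosα_i.
Slice 1: Δl = 2.5/cos(-15.5°) = 2.594 m; N'_1 = 78·cos(-15.5°) − 14·2.594 = 38.8; c'Δl = 5.71; W sinα = -20.8
Slice 2: Δl = 2.3/cos(-5.0°) = 2.309 m; N'_2 = 194·cos(-5.0°) − 36·2.309 = 110.1; c'Δl = 5.08; W sinα = -16.9
Slice 3: Δl = 2.2/cos4.7° = 2.207 m; N'_3 = 224·cos4.7° − 43·2.207 = 128.3; c'Δl = 4.86; W sinα = 18.4
Slice 4: Δl = 1.7/cos13.2° = 1.746 m; N'_4 = 163·cos13.2° − 32·1.746 = 102.8; c'Δl = 3.84; W sinα = 37.2
Slice 5: Δl = 1.9/cos21.3° = 2.039 m; N'_5 = 163·cos21.3° − 30·2.039 = 90.7; c'Δl = 4.49; W sinα = 59.2
Slice 6: Δl = 2.2/cos31.1° = 2.569 m; N'_6 = 147·cos31.1° − 17·2.569 = 82.2; c'Δl = 5.65; W sinα = 75.9
Slice 7: Δl = 2.8/cos44.8° = 3.946 m; N'_7 = 85·cos44.8° − 12·3.946 = 13.0; c'Δl = 8.68; W sinα = 59.9
Σc'Δl = 38.3 kN/m; ΣN' = 566.0 kN/m; ΣW sinα = 212.9 kN/m
Resisting = 38.3 + 566.0·tan34.3° = 38.3 + 386.1 = 424.4 kN/m
FS = 424.4 / 212.9 = 1.994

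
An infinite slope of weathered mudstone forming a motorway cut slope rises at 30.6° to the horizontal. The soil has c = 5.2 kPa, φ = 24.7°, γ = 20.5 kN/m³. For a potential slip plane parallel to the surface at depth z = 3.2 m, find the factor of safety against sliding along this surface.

FS = 0.96

For an infinite slope with a slip plane parallel to the surface (no pore pressure): FS = [c + γz cos²β tanφ] / [γz sinβ cosβ].
γz = 20.5·3.2 = 65.60 kN/m²
Numerator = 5.2 + 65.60·cos²30.6°·tan24.7° = 5.2 + 65.60·0.7409·0.4599 = 27.554 kPa
Denominator = 65.60·sin30.6°·cos30.6° = 65.60·0.5090·0.8607 = 28.743 kPa
FS = 27.554 / 28.743 = 0.959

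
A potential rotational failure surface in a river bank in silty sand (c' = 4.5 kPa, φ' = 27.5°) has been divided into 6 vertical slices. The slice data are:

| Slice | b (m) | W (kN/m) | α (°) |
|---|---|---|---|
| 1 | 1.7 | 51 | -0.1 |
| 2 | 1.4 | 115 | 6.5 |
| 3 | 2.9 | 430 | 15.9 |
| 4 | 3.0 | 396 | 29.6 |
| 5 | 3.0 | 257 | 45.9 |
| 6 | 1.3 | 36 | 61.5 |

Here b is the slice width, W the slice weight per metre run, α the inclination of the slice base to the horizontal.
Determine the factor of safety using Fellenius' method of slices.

Ordinary method of slices: FS = Σ[c'·Δl_i + (W_i cosα_i)·tanφ'] / Σ W_i sinα_i, with Δl_i = b_i / cosα_i.
Slice 1: Δl = 1.7/cos(-0.1°) = 1.700 m; N'_1 = 51·cos(-0.1°) = 51.0; c'Δl = 7.65; W sinα = -0.1
Slice 2: Δl = 1.4/cos6.5° = 1.409 m; N'_2 = 115·cos6.5° = 114.3; c'Δl = 6.34; W sinα = 13.0
Slice 3: Δl = 2.9/cos15.9° = 3.015 m; N'_3 = 430·cos15.9° = 413.5; c'Δl = 13.57; W sinα = 117.8
Slice 4: Δl = 3.0/cos29.6° = 3.450 m; N'_4 = 396·cos29.6° = 344.3; c'Δl = 15.53; W sinα = 195.6
Slice 5: Δl = 3.0/cos45.9° = 4.311 m; N'_5 = 257·cos45.9° = 178.8; c'Δl = 19.40; W sinα = 184.6
Slice 6: Δl = 1.3/cos61.5° = 2.724 m; N'_6 = 36·cos61.5° = 17.2; c'Δl = 12.26; W sinα = 31.6
Σc'Δl = 74.7 kN/m; ΣN' = 1119.2 kN/m; ΣW sinα = 542.5 kN/m
Resisting = 74.7 + 1119.2·tan27.5° = 74.7 + 582.6 = 657.3 kN/m
FS = 657.3 / 542.5 = 1.212

FS = 1.21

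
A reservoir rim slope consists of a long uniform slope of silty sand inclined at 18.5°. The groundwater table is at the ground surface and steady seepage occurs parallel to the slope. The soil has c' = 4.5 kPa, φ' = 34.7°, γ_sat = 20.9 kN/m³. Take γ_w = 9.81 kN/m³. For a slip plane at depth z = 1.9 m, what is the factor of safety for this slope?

FS = 1.47

With seepage parallel to the slope and the water table at the surface, the effective normal stress on the slip plane uses the buoyant unit weight γ' = γ_sat − γ_w while the driving shear stress uses γ_sat:
FS = [c' + γ' z cos²β tanφ'] / [γ_sat z sinβ cosβ]
γ' = 20.9 − 9.81 = 11.09 kN/m³
Numerator = 4.5 + 11.09·1.9·cos²18.5°·tan34.7° = 4.5 + 11.09·1.9·0.8993·0.6924 = 17.621 kPa
Denominator = 20.9·1.9·sin18.5°·cos18.5° = 20.9·1.9·0.3173·0.9483 = 11.949 kPa
FS = 17.621 / 11.949 = 1.475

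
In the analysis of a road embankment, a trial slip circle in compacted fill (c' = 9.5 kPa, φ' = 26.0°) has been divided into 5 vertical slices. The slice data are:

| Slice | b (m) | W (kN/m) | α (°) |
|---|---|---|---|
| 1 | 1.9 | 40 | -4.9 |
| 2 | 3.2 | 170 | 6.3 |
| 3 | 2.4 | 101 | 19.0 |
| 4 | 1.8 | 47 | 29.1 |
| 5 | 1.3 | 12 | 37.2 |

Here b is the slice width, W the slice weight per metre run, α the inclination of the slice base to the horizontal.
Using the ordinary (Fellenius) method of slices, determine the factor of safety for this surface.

Ordinary method of slices: FS = Σ[c'·Δl_i + (W_i cosα_i)·tanφ'] / Σ W_i sinα_i, with Δl_i = b_i / cosα_i.
Slice 1: Δl = 1.9/cos(-4.9°) = 1.907 m; N'_1 = 40·cos(-4.9°) = 39.9; c'Δl = 18.12; W sinα = -3.4
Slice 2: Δl = 3.2/cos6.3° = 3.219 m; N'_2 = 170·cos6.3° = 169.0; c'Δl = 30.58; W sinα = 18.7
Slice 3: Δl = 2.4/cos19.0° = 2.538 m; N'_3 = 101·cos19.0° = 95.5; c'Δl = 24.11; W sinα = 32.9
Slice 4: Δl = 1.8/cos29.1° = 2.060 m; N'_4 = 47·cos29.1° = 41.1; c'Δl = 19.57; W sinα = 22.9
Slice 5: Δl = 1.3/cos37.2° = 1.632 m; N'_5 = 12·cos37.2° = 9.6; c'Δl = 15.50; W sinα = 7.3
Σc'Δl = 107.9 kN/m; ΣN' = 355.0 kN/m; ΣW sinα = 78.2 kN/m
Resisting = 107.9 + 355.0·tan26.0° = 107.9 + 173.1 = 281.0 kN/m
FS = 281.0 / 78.2 = 3.592

FS = 3.59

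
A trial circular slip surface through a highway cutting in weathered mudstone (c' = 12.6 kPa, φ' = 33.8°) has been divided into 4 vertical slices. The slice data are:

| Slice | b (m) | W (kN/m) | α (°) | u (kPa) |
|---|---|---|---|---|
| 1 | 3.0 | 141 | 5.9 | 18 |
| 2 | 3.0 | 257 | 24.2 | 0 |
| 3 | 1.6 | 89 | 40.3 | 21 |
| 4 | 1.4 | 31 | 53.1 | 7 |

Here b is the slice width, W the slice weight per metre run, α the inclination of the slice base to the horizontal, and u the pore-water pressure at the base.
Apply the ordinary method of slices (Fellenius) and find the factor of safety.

Ordinary method of slices: FS = Σ[c'·Δl_i + (W_i cosα_i − u_i·Δl_i)·tanφ'] / Σ W_i sinα_i, with Δl_i = b_i / cosα_i.
Slice 1: Δl = 3.0/cos5.9° = 3.016 m; N'_1 = 141·cos5.9° − 18·3.016 = 86.0; c'Δl = 38.00; W sinα = 14.5
Slice 2: Δl = 3.0/cos24.2° = 3.289 m; N'_2 = 257·cos24.2° − 0·3.289 = 234.4; c'Δl = 41.44; W sinα = 105.4
Slice 3: Δl = 1.6/cos40.3° = 2.098 m; N'_3 = 89·cos40.3° − 21·2.098 = 23.8; c'Δl = 26.43; W sinα = 57.6
Slice 4: Δl = 1.4/cos53.1° = 2.332 m; N'_4 = 31·cos53.1° − 7·2.332 = 2.3; c'Δl = 29.38; W sinα = 24.8
Σc'Δl = 135.3 kN/m; ΣN' = 346.5 kN/m; ΣW sinα = 202.2 kN/m
Resisting = 135.3 + 346.5·tan33.8° = 135.3 + 232.0 = 367.2 kN/m
FS = 367.2 / 202.2 = 1.816

FS = 1.82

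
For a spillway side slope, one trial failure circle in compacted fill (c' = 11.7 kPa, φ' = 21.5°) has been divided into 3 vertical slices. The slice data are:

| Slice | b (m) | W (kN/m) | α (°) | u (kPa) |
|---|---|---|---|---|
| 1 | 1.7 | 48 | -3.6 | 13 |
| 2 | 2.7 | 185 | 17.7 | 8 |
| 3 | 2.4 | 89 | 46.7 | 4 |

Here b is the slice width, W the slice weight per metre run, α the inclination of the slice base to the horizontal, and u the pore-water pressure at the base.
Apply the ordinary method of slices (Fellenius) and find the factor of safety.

FS = 1.55

Ordinary method of slices: FS = Σ[c'·Δl_i + (W_i cosα_i − u_i·Δl_i)·tanφ'] / Σ W_i sinα_i, with Δl_i = b_i / cosα_i.
Slice 1: Δl = 1.7/cos(-3.6°) = 1.703 m; N'_1 = 48·cos(-3.6°) − 13·1.703 = 25.8; c'Δl = 19.93; W sinα = -3.0
Slice 2: Δl = 2.7/cos17.7° = 2.834 m; N'_2 = 185·cos17.7° − 8·2.834 = 153.6; c'Δl = 33.16; W sinα = 56.2
Slice 3: Δl = 2.4/cos46.7° = 3.499 m; N'_3 = 89·cos46.7° − 4·3.499 = 47.0; c'Δl = 40.94; W sinα = 64.8
Σc'Δl = 94.0 kN/m; ΣN' = 226.4 kN/m; ΣW sinα = 118.0 kN/m
Resisting = 94.0 + 226.4·tan21.5° = 94.0 + 89.2 = 183.2 kN/m
FS = 183.2 / 118.0 = 1.553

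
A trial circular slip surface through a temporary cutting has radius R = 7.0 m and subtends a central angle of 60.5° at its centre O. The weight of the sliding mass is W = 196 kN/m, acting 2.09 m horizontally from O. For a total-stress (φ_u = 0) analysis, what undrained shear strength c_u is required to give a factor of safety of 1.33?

c_u = 10.5 kPa

FS = c_u·L_a·R / (W·d), so c_u = FS·W·d / (L_a·R).
Arc length L_a = R·θ = 7.0·(60.5°·π/180) = 7.0·1.0559 = 7.39 m
c_u = 1.33·196·2.09 / (7.39·7.0) = 544.8 / 51.74 = 10.53 kPa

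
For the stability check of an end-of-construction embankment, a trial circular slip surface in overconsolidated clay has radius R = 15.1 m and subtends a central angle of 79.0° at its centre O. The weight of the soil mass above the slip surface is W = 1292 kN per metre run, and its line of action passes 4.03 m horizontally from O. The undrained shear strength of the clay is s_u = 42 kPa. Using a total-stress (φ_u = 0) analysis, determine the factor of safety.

FS = 2.54

Taking moments about the centre O, the resisting moment is provided by the undrained shear strength acting along the arc:
Arc length L_a = R·θ = 15.1·(79.0°·π/180) = 15.1·1.3788 = 20.82 m
M_R = s_u·L_a·R = 42·20.82·15.1 = 13204.1 kN·m/m
M_D = W·d = 1292·4.03 = 5206.8 kN·m/m
FS = M_R / M_D = 13204.1 / 5206.8 = 2.536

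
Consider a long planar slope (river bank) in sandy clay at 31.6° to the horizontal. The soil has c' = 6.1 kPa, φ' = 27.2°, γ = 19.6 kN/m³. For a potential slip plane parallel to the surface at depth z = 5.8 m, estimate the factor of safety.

FS = 0.96

For an infinite slope with a slip plane parallel to the surface (no pore pressure): FS = [c' + γz cos²β tanφ'] / [γz sinβ cosβ].
γz = 19.6·5.8 = 113.68 kN/m²
Numerator = 6.1 + 113.68·cos²31.6°·tan27.2° = 6.1 + 113.68·0.7254·0.5139 = 48.483 kPa
Denominator = 113.68·sin31.6°·cos31.6° = 113.68·0.5240·0.8517 = 50.735 kPa
FS = 48.483 / 50.735 = 0.956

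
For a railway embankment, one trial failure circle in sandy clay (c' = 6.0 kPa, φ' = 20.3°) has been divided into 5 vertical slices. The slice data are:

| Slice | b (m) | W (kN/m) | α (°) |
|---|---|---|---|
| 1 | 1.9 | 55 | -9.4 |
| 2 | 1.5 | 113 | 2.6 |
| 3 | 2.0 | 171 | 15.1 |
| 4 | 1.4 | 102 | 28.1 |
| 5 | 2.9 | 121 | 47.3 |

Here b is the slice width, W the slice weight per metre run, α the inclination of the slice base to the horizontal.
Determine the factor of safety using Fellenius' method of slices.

FS = 1.43

Ordinary method of slices: FS = Σ[c'·Δl_i + (W_i cosα_i)·tanφ'] / Σ W_i sinα_i, with Δl_i = b_i / cosα_i.
Slice 1: Δl = 1.9/cos(-9.4°) = 1.926 m; N'_1 = 55·cos(-9.4°) = 54.3; c'Δl = 11.56; W sinα = -9.0
Slice 2: Δl = 1.5/cos2.6° = 1.502 m; N'_2 = 113·cos2.6° = 112.9; c'Δl = 9.01; W sinα = 5.1
Slice 3: Δl = 2.0/cos15.1° = 2.072 m; N'_3 = 171·cos15.1° = 165.1; c'Δl = 12.43; W sinα = 44.5
Slice 4: Δl = 1.4/cos28.1° = 1.587 m; N'_4 = 102·cos28.1° = 90.0; c'Δl = 9.52; W sinα = 48.0
Slice 5: Δl = 2.9/cos47.3° = 4.276 m; N'_5 = 121·cos47.3° = 82.1; c'Δl = 25.66; W sinα = 88.9
Σc'Δl = 68.2 kN/m; ΣN' = 504.3 kN/m; ΣW sinα = 177.7 kN/m
Resisting = 68.2 + 504.3·tan20.3° = 68.2 + 186.5 = 254.7 kN/m
FS = 254.7 / 177.7 = 1.434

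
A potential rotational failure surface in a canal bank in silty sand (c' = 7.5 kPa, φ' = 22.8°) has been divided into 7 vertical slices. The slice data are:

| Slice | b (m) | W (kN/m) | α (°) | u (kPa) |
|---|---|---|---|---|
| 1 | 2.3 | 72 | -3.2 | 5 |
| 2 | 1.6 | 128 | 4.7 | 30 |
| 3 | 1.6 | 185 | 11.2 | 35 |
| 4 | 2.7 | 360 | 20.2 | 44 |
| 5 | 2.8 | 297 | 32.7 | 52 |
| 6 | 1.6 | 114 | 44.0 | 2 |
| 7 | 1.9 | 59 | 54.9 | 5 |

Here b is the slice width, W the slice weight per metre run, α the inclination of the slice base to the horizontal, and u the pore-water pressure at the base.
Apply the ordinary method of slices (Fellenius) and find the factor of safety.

FS = 0.88

Ordinary method of slices: FS = Σ[c'·Δl_i + (W_i cosα_i − u_i·Δl_i)·tanφ'] / Σ W_i sinα_i, with Δl_i = b_i / cosα_i.
Slice 1: Δl = 2.3/cos(-3.2°) = 2.304 m; N'_1 = 72·cos(-3.2°) − 5·2.304 = 60.4; c'Δl = 17.28; W sinα = -4.0
Slice 2: Δl = 1.6/cos4.7° = 1.605 m; N'_2 = 128·cos4.7° − 30·1.605 = 79.4; c'Δl = 12.04; W sinα = 10.5
Slice 3: Δl = 1.6/cos11.2° = 1.631 m; N'_3 = 185·cos11.2° − 35·1.631 = 124.4; c'Δl = 12.23; W sinα = 35.9
Slice 4: Δl = 2.7/cos20.2° = 2.877 m; N'_4 = 360·cos20.2° − 44·2.877 = 211.3; c'Δl = 21.58; W sinα = 124.3
Slice 5: Δl = 2.8/cos32.7° = 3.327 m; N'_5 = 297·cos32.7° − 52·3.327 = 76.9; c'Δl = 24.96; W sinα = 160.5
Slice 6: Δl = 1.6/cos44.0° = 2.224 m; N'_6 = 114·cos44.0° − 2·2.224 = 77.6; c'Δl = 16.68; W sinα = 79.2
Slice 7: Δl = 1.9/cos54.9° = 3.304 m; N'_7 = 59·cos54.9° − 5·3.304 = 17.4; c'Δl = 24.78; W sinα = 48.3
Σc'Δl = 129.5 kN/m; ΣN' = 647.3 kN/m; ΣW sinα = 454.6 kN/m
Resisting = 129.5 + 647.3·tan22.8° = 129.5 + 272.1 = 401.6 kN/m
FS = 401.6 / 454.6 = 0.883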